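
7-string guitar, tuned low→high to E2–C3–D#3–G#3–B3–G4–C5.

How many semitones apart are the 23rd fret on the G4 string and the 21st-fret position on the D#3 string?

18 semitones

G4 at fret 23 → F#6 (MIDI 90); D#3 at fret 21 → C5 (MIDI 72).
90 − 72 = 18, so the two pitches are 18 semitones apart, with F#6 the higher.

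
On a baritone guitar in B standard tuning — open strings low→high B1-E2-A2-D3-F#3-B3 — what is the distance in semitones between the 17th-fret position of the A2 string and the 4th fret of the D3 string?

8 semitones

A2 at fret 17 → D4 (MIDI 62); D3 at fret 4 → F#3 (MIDI 54).
62 − 54 = 8, so the two pitches are 8 semitones apart, with D4 the higher.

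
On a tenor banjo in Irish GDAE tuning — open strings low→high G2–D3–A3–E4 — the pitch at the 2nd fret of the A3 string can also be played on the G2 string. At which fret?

16

A3 at fret 2 is A3 + 2 semitones = B3.
The open G2 string is 14 semitones below the open A3, so the same pitch on the G2 string lies at fret 2 + 14 = 16.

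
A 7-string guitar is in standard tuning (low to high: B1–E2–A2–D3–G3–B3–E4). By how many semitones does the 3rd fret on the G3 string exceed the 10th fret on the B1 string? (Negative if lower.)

G3 at fret 3 → A#3 (MIDI 58); B1 at fret 10 → A2 (MIDI 45).
58 − 45 = 13, so the two pitches are 13 semitones apart.

13 semitones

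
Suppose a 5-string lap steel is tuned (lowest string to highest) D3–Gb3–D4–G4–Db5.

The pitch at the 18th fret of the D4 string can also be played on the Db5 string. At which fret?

7

Fret 18 on D4 is MIDI 62 + 18 = 80 (Ab5). On the Db5 string (open MIDI 73), that pitch is 80 − 73 = fret 7.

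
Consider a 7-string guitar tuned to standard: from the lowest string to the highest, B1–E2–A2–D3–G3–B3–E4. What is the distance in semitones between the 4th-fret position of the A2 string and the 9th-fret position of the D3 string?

10 semitones

A2 at fret 4 → C♯3 (MIDI 49); D3 at fret 9 → B3 (MIDI 59).
49 − 59 = -10, so the two pitches are 10 semitones apart, with B3 the higher.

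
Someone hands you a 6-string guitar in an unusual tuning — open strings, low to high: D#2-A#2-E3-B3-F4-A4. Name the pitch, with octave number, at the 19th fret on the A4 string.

The open A4 string plus 19 semitones: A–A#–B–C–…–D–D#–E.
The walk passes from B into C 2 times, so the octave number goes from 4 to 6.

E6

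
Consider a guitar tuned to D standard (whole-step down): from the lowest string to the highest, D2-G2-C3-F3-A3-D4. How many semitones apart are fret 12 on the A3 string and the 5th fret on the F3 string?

A3 at fret 12 → A4 (MIDI 69); F3 at fret 5 → A♯3 (MIDI 58).
69 − 58 = 11, so the two pitches are 11 semitones apart, with A4 the higher.

11 semitones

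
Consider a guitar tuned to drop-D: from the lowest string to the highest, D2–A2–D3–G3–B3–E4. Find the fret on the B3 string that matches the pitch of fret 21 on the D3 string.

D3 at fret 21 is D3 + 21 semitones = B4.
The open B3 string is 9 semitones above the open D3, so the same pitch on the B3 string lies at fret 21 − 9 = 12.

12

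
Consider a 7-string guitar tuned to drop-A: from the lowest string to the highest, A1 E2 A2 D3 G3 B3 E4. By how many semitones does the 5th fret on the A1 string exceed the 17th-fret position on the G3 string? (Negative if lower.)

A1 at fret 5 → D2 (MIDI 38); G3 at fret 17 → C5 (MIDI 72).
38 − 72 = -34, so the two pitches are 34 semitones apart.

-34 semitones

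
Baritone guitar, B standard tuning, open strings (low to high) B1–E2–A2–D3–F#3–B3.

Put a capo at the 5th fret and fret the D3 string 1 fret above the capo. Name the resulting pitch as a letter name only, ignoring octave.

The capo raises the open D3 by 5 semitones to G3; fretting 1 more gives D3 + 5 + 1 = D3 + 6 semitones, landing on G#.

G#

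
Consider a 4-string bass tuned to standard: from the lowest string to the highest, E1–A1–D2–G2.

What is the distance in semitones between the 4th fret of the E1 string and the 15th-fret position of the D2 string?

E1 at fret 4 → G♯1 (MIDI 32); D2 at fret 15 → F3 (MIDI 53).
32 − 53 = -21, so the two pitches are 21 semitones apart, with F3 the higher.

21 semitones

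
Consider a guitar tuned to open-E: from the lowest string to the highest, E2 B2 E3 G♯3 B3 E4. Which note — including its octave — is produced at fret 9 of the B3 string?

The open B3 string plus 9 semitones: B–C–C#–D–D#–E–F–F#–G–G#.
The walk passes from B into C once, so the octave number goes from 3 to 4.
(Equivalently spelled A♭4.)

G♯4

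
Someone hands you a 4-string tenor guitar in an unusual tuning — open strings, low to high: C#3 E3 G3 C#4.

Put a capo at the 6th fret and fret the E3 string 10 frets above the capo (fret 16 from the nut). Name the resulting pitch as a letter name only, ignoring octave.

The capo raises the open E3 by 6 semitones to A#3; fretting 10 more gives E3 + 6 + 10 = E3 + 16 semitones, landing on G#.

G#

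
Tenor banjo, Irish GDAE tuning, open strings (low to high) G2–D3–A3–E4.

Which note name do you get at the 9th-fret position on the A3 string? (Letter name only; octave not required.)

F#

A3 is MIDI 57. Adding 9 gives 66; 66 mod 12 = 6, i.e. F#.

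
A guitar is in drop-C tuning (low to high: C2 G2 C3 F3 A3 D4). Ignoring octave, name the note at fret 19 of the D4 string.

Each fret is one semitone, so D4 + 19 = A.

A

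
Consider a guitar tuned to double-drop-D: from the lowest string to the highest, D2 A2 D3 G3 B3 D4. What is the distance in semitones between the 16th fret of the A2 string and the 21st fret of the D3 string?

10 semitones

A2 at fret 16 → C#4 (MIDI 61); D3 at fret 21 → B4 (MIDI 71).
61 − 71 = -10, so the two pitches are 10 semitones apart, with B4 the higher.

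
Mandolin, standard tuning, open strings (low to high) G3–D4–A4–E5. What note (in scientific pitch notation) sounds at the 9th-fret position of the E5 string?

C#6

The open E5 string plus 9 semitones: E–F–F#–G–G#–A–A#–B–C–C#.
The walk passes from B into C once, so the octave number goes from 5 to 6.
(Equivalently spelled Db6.)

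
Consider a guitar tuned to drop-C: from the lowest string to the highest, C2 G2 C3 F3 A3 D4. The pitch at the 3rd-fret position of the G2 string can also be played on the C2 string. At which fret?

10

G2 at fret 3 is G2 + 3 semitones = A#2.
The open C2 string is 7 semitones below the open G2, so the same pitch on the C2 string lies at fret 3 + 7 = 10.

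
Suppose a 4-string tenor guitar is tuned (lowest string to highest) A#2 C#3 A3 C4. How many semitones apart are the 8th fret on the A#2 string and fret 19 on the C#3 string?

A#2 at fret 8 → F#3 (MIDI 54); C#3 at fret 19 → G#4 (MIDI 68).
54 − 68 = -14, so the two pitches are 14 semitones apart, with G#4 the higher.

14 semitones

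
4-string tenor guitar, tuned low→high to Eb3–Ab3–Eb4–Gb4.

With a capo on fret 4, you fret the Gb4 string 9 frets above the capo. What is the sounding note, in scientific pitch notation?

The capo raises the open Gb4 by 4 semitones to Bb4; fretting 9 more gives Gb4 + 4 + 9 = Gb4 + 13 semitones = G5.

G5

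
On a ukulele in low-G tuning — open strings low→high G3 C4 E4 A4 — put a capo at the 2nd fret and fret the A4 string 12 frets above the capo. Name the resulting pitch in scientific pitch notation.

The capo raises the open A4 by 2 semitones to B4; fretting 12 more gives A4 + 2 + 12 = A4 + 14 semitones = B5.

B5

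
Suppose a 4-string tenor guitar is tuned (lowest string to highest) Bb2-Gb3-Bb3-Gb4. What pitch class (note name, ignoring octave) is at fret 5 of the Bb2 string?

Bb2 is MIDI 46. Adding 5 gives 51; 51 mod 12 = 3, i.e. Eb.
(Equivalently spelled D#.)

Eb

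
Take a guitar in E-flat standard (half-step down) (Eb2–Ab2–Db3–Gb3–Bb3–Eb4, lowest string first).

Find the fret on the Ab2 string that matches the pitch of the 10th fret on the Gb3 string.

20

Gb3 at fret 10 is Gb3 + 10 semitones = E4.
The open Ab2 string is 10 semitones below the open Gb3, so the same pitch on the Ab2 string lies at fret 10 + 10 = 20.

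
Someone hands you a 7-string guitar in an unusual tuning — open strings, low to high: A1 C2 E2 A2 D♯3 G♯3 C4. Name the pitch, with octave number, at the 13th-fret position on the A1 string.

A1 is MIDI 33. Adding 13 gives 46, which is A♯2.
(Equivalently spelled B♭2.)

A♯2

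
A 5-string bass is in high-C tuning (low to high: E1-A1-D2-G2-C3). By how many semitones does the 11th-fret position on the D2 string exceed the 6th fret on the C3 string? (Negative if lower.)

D2 at fret 11 → C#3 (MIDI 49); C3 at fret 6 → F#3 (MIDI 54).
49 − 54 = -5, so the two pitches are 5 semitones apart.

-5 semitones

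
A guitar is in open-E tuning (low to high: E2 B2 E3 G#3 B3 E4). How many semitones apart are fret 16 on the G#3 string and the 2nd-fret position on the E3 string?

G#3 at fret 16 → C5 (MIDI 72); E3 at fret 2 → F#3 (MIDI 54).
72 − 54 = 18, so the two pitches are 18 semitones apart, with C5 the higher.

18 semitones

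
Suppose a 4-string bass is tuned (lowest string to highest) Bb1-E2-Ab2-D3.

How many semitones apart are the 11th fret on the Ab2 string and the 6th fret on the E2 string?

9 semitones

Ab2 at fret 11 → G3 (MIDI 55); E2 at fret 6 → Bb2 (MIDI 46).
55 − 46 = 9, so the two pitches are 9 semitones apart, with G3 the higher.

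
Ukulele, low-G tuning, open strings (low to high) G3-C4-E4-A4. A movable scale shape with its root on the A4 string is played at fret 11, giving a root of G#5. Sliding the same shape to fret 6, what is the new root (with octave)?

D#5

Moving from fret 11 to fret 6 shifts the root by -5 semitones.
G#5 down 5 semitones is D#5.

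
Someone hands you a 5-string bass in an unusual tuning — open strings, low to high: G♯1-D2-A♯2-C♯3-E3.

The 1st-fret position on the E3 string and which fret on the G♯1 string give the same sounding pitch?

Fret 1 on E3 is MIDI 52 + 1 = 53 (F3). On the G♯1 string (open MIDI 32), that pitch is 53 − 32 = fret 21.

21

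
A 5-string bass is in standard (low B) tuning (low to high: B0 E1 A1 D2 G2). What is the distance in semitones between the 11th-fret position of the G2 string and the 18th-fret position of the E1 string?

8 semitones

G2 at fret 11 → F♯3 (MIDI 54); E1 at fret 18 → A♯2 (MIDI 46).
54 − 46 = 8, so the two pitches are 8 semitones apart, with F♯3 the higher.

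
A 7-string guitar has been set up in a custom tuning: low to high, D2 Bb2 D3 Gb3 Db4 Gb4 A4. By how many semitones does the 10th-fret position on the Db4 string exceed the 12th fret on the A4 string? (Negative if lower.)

Db4 at fret 10 → B4 (MIDI 71); A4 at fret 12 → A5 (MIDI 81).
71 − 81 = -10, so the two pitches are 10 semitones apart.

-10 semitones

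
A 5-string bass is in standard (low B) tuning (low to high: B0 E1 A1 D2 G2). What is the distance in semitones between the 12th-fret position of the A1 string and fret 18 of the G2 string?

A1 at fret 12 → A2 (MIDI 45); G2 at fret 18 → C♯4 (MIDI 61).
45 − 61 = -16, so the two pitches are 16 semitones apart, with C♯4 the higher.

16 semitones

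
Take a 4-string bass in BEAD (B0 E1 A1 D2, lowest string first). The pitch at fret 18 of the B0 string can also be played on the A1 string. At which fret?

8

B0 at fret 18 is B0 + 18 semitones = F2.
The open A1 string is 10 semitones above the open B0, so the same pitch on the A1 string lies at fret 18 − 10 = 8.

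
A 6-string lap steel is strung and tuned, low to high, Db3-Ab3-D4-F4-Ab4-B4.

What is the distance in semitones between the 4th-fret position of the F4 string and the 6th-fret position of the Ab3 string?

F4 at fret 4 → A4 (MIDI 69); Ab3 at fret 6 → D4 (MIDI 62).
69 − 62 = 7, so the two pitches are 7 semitones apart, with A4 the higher.

7 semitones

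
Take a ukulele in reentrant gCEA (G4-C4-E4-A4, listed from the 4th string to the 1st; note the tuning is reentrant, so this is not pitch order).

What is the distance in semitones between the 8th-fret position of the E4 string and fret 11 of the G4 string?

6 semitones

E4 at fret 8 → C5 (MIDI 72); G4 at fret 11 → F#5 (MIDI 78).
72 − 78 = -6, so the two pitches are 6 semitones apart, with F#5 the higher.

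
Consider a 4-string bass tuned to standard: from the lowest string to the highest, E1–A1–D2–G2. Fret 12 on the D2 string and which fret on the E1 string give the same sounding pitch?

22

Fret 12 on D2 is MIDI 38 + 12 = 50 (D3). On the E1 string (open MIDI 28), that pitch is 50 − 28 = fret 22.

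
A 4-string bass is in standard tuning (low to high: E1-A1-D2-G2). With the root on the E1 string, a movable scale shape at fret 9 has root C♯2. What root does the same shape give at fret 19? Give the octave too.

B2

Moving from fret 9 to fret 19 shifts the root by 10 semitones.
C♯2 up 10 semitones is B2.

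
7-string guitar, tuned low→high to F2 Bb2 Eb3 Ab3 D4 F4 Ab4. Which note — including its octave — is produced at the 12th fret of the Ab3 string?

Ab4

Ab3 is MIDI 56. Adding 12 gives 68, which is Ab4.
(Equivalently spelled G#4.)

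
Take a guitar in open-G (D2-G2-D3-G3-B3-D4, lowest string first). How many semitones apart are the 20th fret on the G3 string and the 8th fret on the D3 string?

17 semitones

G3 at fret 20 → D#5 (MIDI 75); D3 at fret 8 → A#3 (MIDI 58).
75 − 58 = 17, so the two pitches are 17 semitones apart, with D#5 the higher.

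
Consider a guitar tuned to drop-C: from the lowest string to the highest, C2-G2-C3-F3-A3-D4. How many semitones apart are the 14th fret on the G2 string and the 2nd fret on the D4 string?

G2 at fret 14 → A3 (MIDI 57); D4 at fret 2 → E4 (MIDI 64).
57 − 64 = -7, so the two pitches are 7 semitones apart, with E4 the higher.

7 semitones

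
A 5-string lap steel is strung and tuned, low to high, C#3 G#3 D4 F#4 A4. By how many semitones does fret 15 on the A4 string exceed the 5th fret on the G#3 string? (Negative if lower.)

23 semitones

A4 at fret 15 → C6 (MIDI 84); G#3 at fret 5 → C#4 (MIDI 61).
84 − 61 = 23, so the two pitches are 23 semitones apart.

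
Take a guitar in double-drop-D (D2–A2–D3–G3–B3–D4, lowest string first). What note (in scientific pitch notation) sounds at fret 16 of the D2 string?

F#3

The open D2 string plus 16 semitones: D–D#–E–F–…–E–F–F#.
The walk passes from B into C once, so the octave number goes from 2 to 3.
(Equivalently spelled Gb3.)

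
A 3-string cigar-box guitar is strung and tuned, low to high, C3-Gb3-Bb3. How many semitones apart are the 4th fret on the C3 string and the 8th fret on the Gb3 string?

10 semitones

C3 at fret 4 → E3 (MIDI 52); Gb3 at fret 8 → D4 (MIDI 62).
52 − 62 = -10, so the two pitches are 10 semitones apart, with D4 the higher.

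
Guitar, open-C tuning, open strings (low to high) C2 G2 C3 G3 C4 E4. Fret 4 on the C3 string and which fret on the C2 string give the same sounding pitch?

Fret 4 on C3 is MIDI 48 + 4 = 52 (E3). On the C2 string (open MIDI 36), that pitch is 52 − 36 = fret 16.

16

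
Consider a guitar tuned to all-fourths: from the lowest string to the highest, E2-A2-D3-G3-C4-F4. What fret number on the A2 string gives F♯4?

F♯4 is 21 semitones above the open A2 (A–A#–B–C–…–E–F–F#), so it sits at fret 21.

21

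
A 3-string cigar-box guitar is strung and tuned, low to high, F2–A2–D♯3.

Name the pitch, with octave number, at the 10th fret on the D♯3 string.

The open D♯3 string plus 10 semitones: D#–E–F–F#–…–B–C–C#.
The walk passes from B into C once, so the octave number goes from 3 to 4.
(Equivalently spelled D♭4.)

C♯4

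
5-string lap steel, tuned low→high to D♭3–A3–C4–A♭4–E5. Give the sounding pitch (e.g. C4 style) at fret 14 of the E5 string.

G♭6

E5 is MIDI 76. Adding 14 gives 90, which is G♭6.
(Equivalently spelled F♯6.)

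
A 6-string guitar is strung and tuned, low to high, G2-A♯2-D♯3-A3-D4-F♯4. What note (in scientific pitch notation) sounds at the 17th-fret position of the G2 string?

Each fret is one semitone, so G2 + 17 = C4.

C4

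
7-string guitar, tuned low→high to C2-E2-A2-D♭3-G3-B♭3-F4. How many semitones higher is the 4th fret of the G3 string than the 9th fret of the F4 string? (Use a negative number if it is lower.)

-15 semitones

G3 at fret 4 → B3 (MIDI 59); F4 at fret 9 → D5 (MIDI 74).
59 − 74 = -15, so the two pitches are 15 semitones apart.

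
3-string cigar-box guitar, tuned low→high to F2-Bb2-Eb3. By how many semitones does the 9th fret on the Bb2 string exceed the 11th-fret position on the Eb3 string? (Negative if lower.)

-7 semitones

Bb2 at fret 9 → G3 (MIDI 55); Eb3 at fret 11 → D4 (MIDI 62).
55 − 62 = -7, so the two pitches are 7 semitones apart.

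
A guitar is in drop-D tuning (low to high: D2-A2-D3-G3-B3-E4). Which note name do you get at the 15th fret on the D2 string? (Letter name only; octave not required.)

D2 is MIDI 38. Adding 15 gives 53; 53 mod 12 = 5, i.e. F.

F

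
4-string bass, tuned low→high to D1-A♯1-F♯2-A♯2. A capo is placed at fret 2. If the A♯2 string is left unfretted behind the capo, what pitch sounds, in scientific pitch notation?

The capo raises the open A♯2 by 2 semitones to C3; fretting 0 more gives A♯2 + 2 + 0 = A♯2 + 2 semitones = C3.

C3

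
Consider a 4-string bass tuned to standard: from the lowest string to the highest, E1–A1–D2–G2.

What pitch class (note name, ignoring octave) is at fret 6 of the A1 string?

D♯

The open A1 string plus 6 semitones: A–A#–B–C–C#–D–D#.
(Equivalently spelled E♭.)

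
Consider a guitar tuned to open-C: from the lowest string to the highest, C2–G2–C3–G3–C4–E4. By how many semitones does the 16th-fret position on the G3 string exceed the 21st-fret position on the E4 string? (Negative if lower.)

-14 semitones

G3 at fret 16 → B4 (MIDI 71); E4 at fret 21 → C#6 (MIDI 85).
71 − 85 = -14, so the two pitches are 14 semitones apart.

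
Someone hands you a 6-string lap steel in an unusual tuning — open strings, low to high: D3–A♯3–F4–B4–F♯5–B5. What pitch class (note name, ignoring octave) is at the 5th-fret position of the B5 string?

B5 is MIDI 83. Adding 5 gives 88; 88 mod 12 = 4, i.e. E.

E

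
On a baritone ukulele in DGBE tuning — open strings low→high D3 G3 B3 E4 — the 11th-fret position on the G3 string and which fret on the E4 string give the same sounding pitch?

2

Fret 11 on G3 is MIDI 55 + 11 = 66 (F♯4). On the E4 string (open MIDI 64), that pitch is 66 − 64 = fret 2.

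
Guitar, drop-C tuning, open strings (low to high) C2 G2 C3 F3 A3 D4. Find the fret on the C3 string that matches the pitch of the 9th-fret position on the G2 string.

4

Fret 9 on G2 is MIDI 43 + 9 = 52 (E3). On the C3 string (open MIDI 48), that pitch is 52 − 48 = fret 4.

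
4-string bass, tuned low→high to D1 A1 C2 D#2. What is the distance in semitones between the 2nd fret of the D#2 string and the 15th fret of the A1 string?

D#2 at fret 2 → F2 (MIDI 41); A1 at fret 15 → C3 (MIDI 48).
41 − 48 = -7, so the two pitches are 7 semitones apart, with C3 the higher.

7 semitones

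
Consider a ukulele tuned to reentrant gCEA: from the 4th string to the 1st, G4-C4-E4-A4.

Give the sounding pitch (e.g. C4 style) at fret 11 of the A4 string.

The open A4 string plus 11 semitones: A–A#–B–C–…–F#–G–G#.
The walk passes from B into C once, so the octave number goes from 4 to 5.
(Equivalently spelled Ab5.)

G#5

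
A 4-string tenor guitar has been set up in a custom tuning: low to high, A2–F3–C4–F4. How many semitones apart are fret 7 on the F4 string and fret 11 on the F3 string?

F4 at fret 7 → C5 (MIDI 72); F3 at fret 11 → E4 (MIDI 64).
72 − 64 = 8, so the two pitches are 8 semitones apart, with C5 the higher.

8 semitones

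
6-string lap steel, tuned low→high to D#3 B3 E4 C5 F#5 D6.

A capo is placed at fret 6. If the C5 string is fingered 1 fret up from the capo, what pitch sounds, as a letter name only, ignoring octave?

The capo raises the open C5 by 6 semitones to F#5; fretting 1 more gives C5 + 6 + 1 = C5 + 7 semitones, landing on G.

G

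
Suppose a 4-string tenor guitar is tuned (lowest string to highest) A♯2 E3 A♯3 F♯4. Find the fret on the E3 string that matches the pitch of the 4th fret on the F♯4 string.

Fret 4 on F♯4 is MIDI 66 + 4 = 70 (A♯4). On the E3 string (open MIDI 52), that pitch is 70 − 52 = fret 18.

18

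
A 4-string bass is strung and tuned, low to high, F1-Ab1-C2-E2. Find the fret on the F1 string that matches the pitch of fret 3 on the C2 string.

10

Fret 3 on C2 is MIDI 36 + 3 = 39 (Eb2). On the F1 string (open MIDI 29), that pitch is 39 − 29 = fret 10.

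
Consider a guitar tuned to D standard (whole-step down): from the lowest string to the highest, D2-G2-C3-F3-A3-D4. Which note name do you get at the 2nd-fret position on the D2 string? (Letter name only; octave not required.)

D2 is MIDI 38. Adding 2 gives 40; 40 mod 12 = 4, i.e. E.

E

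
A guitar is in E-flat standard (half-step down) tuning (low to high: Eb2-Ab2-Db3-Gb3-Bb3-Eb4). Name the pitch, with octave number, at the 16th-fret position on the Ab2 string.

Each fret is one semitone, so Ab2 + 16 = C4.

C4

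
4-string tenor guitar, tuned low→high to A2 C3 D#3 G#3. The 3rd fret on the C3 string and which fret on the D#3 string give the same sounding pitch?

C3 at fret 3 is C3 + 3 semitones = D#3.
The open D#3 string is 3 semitones above the open C3, so the same pitch on the D#3 string lies at fret 3 − 3 = 0.

0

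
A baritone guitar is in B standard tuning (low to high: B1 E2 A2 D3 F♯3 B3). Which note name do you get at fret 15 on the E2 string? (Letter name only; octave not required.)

G

Each fret is one semitone, so E2 + 15 = G.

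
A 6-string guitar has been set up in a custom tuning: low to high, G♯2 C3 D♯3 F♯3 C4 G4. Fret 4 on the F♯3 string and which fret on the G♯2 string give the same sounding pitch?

F♯3 at fret 4 is F♯3 + 4 semitones = A♯3.
The open G♯2 string is 10 semitones below the open F♯3, so the same pitch on the G♯2 string lies at fret 4 + 10 = 14.

14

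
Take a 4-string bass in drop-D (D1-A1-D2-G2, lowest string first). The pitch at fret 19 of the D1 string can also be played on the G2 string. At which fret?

2

Fret 19 on D1 is MIDI 26 + 19 = 45 (A2). On the G2 string (open MIDI 43), that pitch is 45 − 43 = fret 2.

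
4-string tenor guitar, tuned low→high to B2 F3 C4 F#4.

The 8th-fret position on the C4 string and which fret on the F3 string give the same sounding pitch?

15

C4 at fret 8 is C4 + 8 semitones = G#4.
The open F3 string is 7 semitones below the open C4, so the same pitch on the F3 string lies at fret 8 + 7 = 15.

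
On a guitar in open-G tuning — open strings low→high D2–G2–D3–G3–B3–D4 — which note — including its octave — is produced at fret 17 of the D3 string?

G4

D3 is MIDI 50. Adding 17 gives 67, which is G4.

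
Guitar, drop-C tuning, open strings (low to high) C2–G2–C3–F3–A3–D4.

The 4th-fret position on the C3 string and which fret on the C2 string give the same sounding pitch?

Fret 4 on C3 is MIDI 48 + 4 = 52 (E3). On the C2 string (open MIDI 36), that pitch is 52 − 36 = fret 16.

16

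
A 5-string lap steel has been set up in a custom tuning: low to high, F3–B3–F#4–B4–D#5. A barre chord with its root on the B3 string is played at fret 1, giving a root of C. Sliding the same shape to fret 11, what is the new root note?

A#

Moving from fret 1 to fret 11 shifts the root by 10 semitones.
C up 10 semitones is A#.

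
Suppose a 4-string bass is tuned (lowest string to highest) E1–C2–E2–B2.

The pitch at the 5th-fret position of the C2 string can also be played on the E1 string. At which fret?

13

C2 at fret 5 is C2 + 5 semitones = F2.
The open E1 string is 8 semitones below the open C2, so the same pitch on the E1 string lies at fret 5 + 8 = 13.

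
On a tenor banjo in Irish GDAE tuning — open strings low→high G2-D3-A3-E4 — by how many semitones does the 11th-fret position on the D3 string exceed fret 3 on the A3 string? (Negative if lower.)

1 semitone

D3 at fret 11 → C#4 (MIDI 61); A3 at fret 3 → C4 (MIDI 60).
61 − 60 = 1, so the two pitches are 1 semitone apart.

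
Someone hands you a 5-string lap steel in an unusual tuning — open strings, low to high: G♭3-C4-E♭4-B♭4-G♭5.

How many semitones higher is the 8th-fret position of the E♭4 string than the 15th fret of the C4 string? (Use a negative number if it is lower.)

-4 semitones

E♭4 at fret 8 → B4 (MIDI 71); C4 at fret 15 → E♭5 (MIDI 75).
71 − 75 = -4, so the two pitches are 4 semitones apart.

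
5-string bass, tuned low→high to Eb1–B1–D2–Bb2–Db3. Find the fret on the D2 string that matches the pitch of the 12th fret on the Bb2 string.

Fret 12 on Bb2 is MIDI 46 + 12 = 58 (Bb3). On the D2 string (open MIDI 38), that pitch is 58 − 38 = fret 20.

20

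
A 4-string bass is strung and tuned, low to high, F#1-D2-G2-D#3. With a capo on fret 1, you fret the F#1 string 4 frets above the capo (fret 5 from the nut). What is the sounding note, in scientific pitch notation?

The capo raises the open F#1 by 1 semitone to G1; fretting 4 more gives F#1 + 1 + 4 = F#1 + 5 semitones = B1.

B1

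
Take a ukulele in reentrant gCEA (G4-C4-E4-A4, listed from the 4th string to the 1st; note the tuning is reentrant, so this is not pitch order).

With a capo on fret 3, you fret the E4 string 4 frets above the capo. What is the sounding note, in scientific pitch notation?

The capo raises the open E4 by 3 semitones to G4; fretting 4 more gives E4 + 3 + 4 = E4 + 7 semitones = B4.

B4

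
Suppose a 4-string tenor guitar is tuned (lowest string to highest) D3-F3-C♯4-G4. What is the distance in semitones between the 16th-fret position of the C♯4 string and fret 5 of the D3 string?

C♯4 at fret 16 → F5 (MIDI 77); D3 at fret 5 → G3 (MIDI 55).
77 − 55 = 22, so the two pitches are 22 semitones apart, with F5 the higher.

22 semitones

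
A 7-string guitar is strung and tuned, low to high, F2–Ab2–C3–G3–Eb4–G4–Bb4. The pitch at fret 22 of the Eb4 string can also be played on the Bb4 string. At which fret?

Fret 22 on Eb4 is MIDI 63 + 22 = 85 (Db6). On the Bb4 string (open MIDI 70), that pitch is 85 − 70 = fret 15.

15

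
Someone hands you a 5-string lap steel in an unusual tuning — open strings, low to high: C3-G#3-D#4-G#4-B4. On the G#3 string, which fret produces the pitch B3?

3

B3 is 3 semitones above the open G#3 (G#–A–A#–B), so it sits at fret 3.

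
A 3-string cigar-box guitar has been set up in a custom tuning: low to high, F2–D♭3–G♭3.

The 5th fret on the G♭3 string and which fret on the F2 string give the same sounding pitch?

18

Fret 5 on G♭3 is MIDI 54 + 5 = 59 (B3). On the F2 string (open MIDI 41), that pitch is 59 − 41 = fret 18.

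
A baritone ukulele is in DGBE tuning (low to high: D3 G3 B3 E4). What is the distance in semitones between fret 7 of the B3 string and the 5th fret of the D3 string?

11 semitones

B3 at fret 7 → F#4 (MIDI 66); D3 at fret 5 → G3 (MIDI 55).
66 − 55 = 11, so the two pitches are 11 semitones apart, with F#4 the higher.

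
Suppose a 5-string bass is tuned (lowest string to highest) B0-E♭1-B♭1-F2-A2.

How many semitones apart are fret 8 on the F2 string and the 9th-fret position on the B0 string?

17 semitones

F2 at fret 8 → D♭3 (MIDI 49); B0 at fret 9 → A♭1 (MIDI 32).
49 − 32 = 17, so the two pitches are 17 semitones apart, with D♭3 the higher.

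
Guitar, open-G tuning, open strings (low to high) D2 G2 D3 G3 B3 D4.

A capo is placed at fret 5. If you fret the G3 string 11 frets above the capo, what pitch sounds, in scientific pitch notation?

B4

The capo raises the open G3 by 5 semitones to C4; fretting 11 more gives G3 + 5 + 11 = G3 + 16 semitones = B4.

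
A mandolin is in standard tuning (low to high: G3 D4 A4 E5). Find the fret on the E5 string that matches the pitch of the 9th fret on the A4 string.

2

Fret 9 on A4 is MIDI 69 + 9 = 78 (F♯5). On the E5 string (open MIDI 76), that pitch is 78 − 76 = fret 2.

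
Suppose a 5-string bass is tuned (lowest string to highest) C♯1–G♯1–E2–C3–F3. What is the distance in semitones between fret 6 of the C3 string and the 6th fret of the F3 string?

C3 at fret 6 → F♯3 (MIDI 54); F3 at fret 6 → B3 (MIDI 59).
54 − 59 = -5, so the two pitches are 5 semitones apart, with B3 the higher.

5 semitones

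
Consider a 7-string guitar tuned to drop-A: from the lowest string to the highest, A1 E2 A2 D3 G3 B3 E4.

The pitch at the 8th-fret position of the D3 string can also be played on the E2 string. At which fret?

18

Fret 8 on D3 is MIDI 50 + 8 = 58 (A♯3). On the E2 string (open MIDI 40), that pitch is 58 − 40 = fret 18.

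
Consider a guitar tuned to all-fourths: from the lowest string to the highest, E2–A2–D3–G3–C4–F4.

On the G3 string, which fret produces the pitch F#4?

11

F#4 is 11 semitones above the open G3 (G–G#–A–A#–…–E–F–F#), so it sits at fret 11.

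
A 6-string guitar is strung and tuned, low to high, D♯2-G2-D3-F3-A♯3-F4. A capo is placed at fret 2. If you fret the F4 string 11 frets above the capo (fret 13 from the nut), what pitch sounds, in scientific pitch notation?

F♯5

The capo raises the open F4 by 2 semitones to G4; fretting 11 more gives F4 + 2 + 11 = F4 + 13 semitones = F♯5.
(Also written G♭.)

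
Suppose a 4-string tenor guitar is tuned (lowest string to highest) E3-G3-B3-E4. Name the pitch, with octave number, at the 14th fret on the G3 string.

A4

Each fret is one semitone, so G3 + 14 = A4.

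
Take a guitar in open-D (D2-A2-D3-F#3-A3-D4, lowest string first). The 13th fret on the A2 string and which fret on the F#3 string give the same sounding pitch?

4

A2 at fret 13 is A2 + 13 semitones = A#3.
The open F#3 string is 9 semitones above the open A2, so the same pitch on the F#3 string lies at fret 13 − 9 = 4.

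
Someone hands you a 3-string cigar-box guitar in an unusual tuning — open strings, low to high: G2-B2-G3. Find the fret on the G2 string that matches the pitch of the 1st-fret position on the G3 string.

13

G3 at fret 1 is G3 + 1 semitone = G♯3.
The open G2 string is 12 semitones below the open G3, so the same pitch on the G2 string lies at fret 1 + 12 = 13.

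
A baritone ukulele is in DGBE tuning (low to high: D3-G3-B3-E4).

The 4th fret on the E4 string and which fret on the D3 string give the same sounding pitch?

18

E4 at fret 4 is E4 + 4 semitones = G♯4.
The open D3 string is 14 semitones below the open E4, so the same pitch on the D3 string lies at fret 4 + 14 = 18.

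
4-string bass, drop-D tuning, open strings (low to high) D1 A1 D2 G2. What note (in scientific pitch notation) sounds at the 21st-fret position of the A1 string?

Each fret is one semitone, so A1 + 21 = F#3.

F#3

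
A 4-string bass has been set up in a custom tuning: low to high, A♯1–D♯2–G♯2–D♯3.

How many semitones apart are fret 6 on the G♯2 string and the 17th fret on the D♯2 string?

6 semitones

G♯2 at fret 6 → D3 (MIDI 50); D♯2 at fret 17 → G♯3 (MIDI 56).
50 − 56 = -6, so the two pitches are 6 semitones apart, with G♯3 the higher.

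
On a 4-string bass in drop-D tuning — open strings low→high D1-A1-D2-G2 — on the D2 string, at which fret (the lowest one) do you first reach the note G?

From D2, count semitones up the chromatic scale until reaching G: D–D#–E–F–F#–G — 5 steps.

5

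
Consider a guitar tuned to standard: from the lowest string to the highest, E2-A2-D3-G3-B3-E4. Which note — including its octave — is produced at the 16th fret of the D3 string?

F♯4

The open D3 string plus 16 semitones: D–D#–E–F–…–E–F–F#.
The walk passes from B into C once, so the octave number goes from 3 to 4.
(Equivalently spelled G♭4.)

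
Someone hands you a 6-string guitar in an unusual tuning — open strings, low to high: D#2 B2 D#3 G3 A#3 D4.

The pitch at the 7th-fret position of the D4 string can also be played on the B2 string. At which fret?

D4 at fret 7 is D4 + 7 semitones = A4.
The open B2 string is 15 semitones below the open D4, so the same pitch on the B2 string lies at fret 7 + 15 = 22.

22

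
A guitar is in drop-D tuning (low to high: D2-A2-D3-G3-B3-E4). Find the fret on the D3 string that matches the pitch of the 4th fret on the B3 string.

13

B3 at fret 4 is B3 + 4 semitones = D♯4.
The open D3 string is 9 semitones below the open B3, so the same pitch on the D3 string lies at fret 4 + 9 = 13.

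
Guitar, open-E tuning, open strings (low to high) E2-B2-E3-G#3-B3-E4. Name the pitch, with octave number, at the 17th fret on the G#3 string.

C#5

Each fret is one semitone, so G#3 + 17 = C#5.
(Equivalently spelled Db5.)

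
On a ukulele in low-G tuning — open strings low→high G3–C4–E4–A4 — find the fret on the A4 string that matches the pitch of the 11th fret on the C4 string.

C4 at fret 11 is C4 + 11 semitones = B4.
The open A4 string is 9 semitones above the open C4, so the same pitch on the A4 string lies at fret 11 − 9 = 2.

2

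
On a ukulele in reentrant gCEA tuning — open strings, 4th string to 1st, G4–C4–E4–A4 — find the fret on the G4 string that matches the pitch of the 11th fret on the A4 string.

Fret 11 on A4 is MIDI 69 + 11 = 80 (G#5). On the G4 string (open MIDI 67), that pitch is 80 − 67 = fret 13.

13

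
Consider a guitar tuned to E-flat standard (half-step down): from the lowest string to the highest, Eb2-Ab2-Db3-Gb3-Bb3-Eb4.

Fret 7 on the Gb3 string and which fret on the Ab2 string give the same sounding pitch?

17

Gb3 at fret 7 is Gb3 + 7 semitones = Db4.
The open Ab2 string is 10 semitones below the open Gb3, so the same pitch on the Ab2 string lies at fret 7 + 10 = 17.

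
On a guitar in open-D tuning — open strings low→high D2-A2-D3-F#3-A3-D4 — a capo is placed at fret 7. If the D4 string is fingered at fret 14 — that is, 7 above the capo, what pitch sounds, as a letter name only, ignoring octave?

The capo raises the open D4 by 7 semitones to A4; fretting 7 more gives D4 + 7 + 7 = D4 + 14 semitones, landing on E.

E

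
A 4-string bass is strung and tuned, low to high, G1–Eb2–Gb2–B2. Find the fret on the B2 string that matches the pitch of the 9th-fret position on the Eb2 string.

1

Eb2 at fret 9 is Eb2 + 9 semitones = C3.
The open B2 string is 8 semitones above the open Eb2, so the same pitch on the B2 string lies at fret 9 − 8 = 1.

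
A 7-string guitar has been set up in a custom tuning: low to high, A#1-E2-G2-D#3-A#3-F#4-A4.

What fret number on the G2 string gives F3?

10

F3 is 10 semitones above the open G2 (G–G#–A–A#–…–D#–E–F), so it sits at fret 10.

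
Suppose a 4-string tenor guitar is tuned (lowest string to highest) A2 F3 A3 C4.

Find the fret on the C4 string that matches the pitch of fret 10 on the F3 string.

Fret 10 on F3 is MIDI 53 + 10 = 63 (D#4). On the C4 string (open MIDI 60), that pitch is 63 − 60 = fret 3.

3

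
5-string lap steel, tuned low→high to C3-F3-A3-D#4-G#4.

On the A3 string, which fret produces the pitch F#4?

9

F#4 is 9 semitones above the open A3 (A–A#–B–C–C#–D–D#–E–F–F#), so it sits at fret 9.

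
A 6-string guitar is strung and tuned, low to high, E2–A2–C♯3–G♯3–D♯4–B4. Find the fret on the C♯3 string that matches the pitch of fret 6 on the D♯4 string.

Fret 6 on D♯4 is MIDI 63 + 6 = 69 (A4). On the C♯3 string (open MIDI 49), that pitch is 69 − 49 = fret 20.

20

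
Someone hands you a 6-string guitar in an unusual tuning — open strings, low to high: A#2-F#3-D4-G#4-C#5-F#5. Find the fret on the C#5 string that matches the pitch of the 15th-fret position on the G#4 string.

10

G#4 at fret 15 is G#4 + 15 semitones = B5.
The open C#5 string is 5 semitones above the open G#4, so the same pitch on the C#5 string lies at fret 15 − 5 = 10.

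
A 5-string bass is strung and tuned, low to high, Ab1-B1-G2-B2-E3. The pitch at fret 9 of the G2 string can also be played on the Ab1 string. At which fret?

20

G2 at fret 9 is G2 + 9 semitones = E3.
The open Ab1 string is 11 semitones below the open G2, so the same pitch on the Ab1 string lies at fret 9 + 11 = 20.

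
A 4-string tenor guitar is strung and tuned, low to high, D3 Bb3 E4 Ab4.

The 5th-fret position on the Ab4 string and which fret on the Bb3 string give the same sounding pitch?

Fret 5 on Ab4 is MIDI 68 + 5 = 73 (Db5). On the Bb3 string (open MIDI 58), that pitch is 73 − 58 = fret 15.

15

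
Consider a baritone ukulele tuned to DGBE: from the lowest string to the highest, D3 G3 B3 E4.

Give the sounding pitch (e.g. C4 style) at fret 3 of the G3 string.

G3 is MIDI 55. Adding 3 gives 58, which is A#3.

A#3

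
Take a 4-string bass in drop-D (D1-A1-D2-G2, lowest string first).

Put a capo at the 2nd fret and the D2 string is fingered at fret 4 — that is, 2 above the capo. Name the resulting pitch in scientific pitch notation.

The capo raises the open D2 by 2 semitones to E2; fretting 2 more gives D2 + 2 + 2 = D2 + 4 semitones = F#2.
(Also written Gb.)

F#2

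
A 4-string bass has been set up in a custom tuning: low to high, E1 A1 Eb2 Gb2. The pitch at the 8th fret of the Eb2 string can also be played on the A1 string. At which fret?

14

Eb2 at fret 8 is Eb2 + 8 semitones = B2.
The open A1 string is 6 semitones below the open Eb2, so the same pitch on the A1 string lies at fret 8 + 6 = 14.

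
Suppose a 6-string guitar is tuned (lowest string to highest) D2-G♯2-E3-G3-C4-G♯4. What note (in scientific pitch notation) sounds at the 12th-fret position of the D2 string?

The open D2 string plus 12 semitones: D–D#–E–F–…–C–C#–D.
The walk passes from B into C once, so the octave number goes from 2 to 3.

D3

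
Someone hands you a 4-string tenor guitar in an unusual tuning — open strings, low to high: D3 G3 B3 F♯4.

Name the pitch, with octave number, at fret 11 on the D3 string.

Each fret is one semitone, so D3 + 11 = C♯4.

C♯4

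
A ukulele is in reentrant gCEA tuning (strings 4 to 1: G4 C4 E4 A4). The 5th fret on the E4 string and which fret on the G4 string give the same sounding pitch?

Fret 5 on E4 is MIDI 64 + 5 = 69 (A4). On the G4 string (open MIDI 67), that pitch is 69 − 67 = fret 2.

2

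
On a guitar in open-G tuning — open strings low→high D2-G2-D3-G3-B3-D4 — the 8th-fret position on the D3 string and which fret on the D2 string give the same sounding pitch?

20

Fret 8 on D3 is MIDI 50 + 8 = 58 (A#3). On the D2 string (open MIDI 38), that pitch is 58 − 38 = fret 20.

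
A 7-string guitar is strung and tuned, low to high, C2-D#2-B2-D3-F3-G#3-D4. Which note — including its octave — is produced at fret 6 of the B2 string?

B2 is MIDI 47. Adding 6 gives 53, which is F3.

F3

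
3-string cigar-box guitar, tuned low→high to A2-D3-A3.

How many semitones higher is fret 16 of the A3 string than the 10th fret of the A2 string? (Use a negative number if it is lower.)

18 semitones

A3 at fret 16 → D♭5 (MIDI 73); A2 at fret 10 → G3 (MIDI 55).
73 − 55 = 18, so the two pitches are 18 semitones apart.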